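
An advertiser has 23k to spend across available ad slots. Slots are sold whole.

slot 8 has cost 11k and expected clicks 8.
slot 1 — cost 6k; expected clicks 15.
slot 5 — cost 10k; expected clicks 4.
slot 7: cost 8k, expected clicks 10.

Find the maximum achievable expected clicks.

This is a 0-1 knapsack instance.
Take slot 1 and slot 7: cost 6 + 8 = 14 ≤ 23, expected clicks 15 + 10 = 25.
No other feasible combination does better.

25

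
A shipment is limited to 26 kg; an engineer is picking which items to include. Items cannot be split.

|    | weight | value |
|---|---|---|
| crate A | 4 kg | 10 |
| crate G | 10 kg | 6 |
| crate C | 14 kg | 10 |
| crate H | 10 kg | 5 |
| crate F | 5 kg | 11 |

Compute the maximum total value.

31

Treat it as a binary knapsack problem.
Take crate A, crate C, and crate F: weight 4 + 14 + 5 = 23 ≤ 26, value 10 + 10 + 11 = 31.
No other feasible combination does better.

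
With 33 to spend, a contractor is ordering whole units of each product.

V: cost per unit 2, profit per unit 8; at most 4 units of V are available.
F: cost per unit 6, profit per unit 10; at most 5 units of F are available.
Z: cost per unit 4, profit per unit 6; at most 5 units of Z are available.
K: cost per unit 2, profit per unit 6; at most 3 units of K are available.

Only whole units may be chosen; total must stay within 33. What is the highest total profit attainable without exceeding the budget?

80

4×V, 1×F, 3×Z, and 3×K: cost 32 ≤ 33, profit 4·8 + 1·10 + 3·6 + 3·6 = 78.
4×V, 3×F, and 3×K: cost 32 ≤ 33, profit 4·8 + 3·10 + 3·6 = 80.
Best is 80.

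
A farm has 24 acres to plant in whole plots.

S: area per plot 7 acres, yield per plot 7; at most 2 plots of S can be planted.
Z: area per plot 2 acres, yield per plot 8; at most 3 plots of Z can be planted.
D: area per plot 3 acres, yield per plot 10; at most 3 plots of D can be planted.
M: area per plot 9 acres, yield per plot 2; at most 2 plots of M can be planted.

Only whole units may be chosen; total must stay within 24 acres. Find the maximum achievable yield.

61

3×Z, 3×D, and 1×M: area 24 ≤ 24, yield 3·8 + 3·10 + 1·2 = 56.
1×S, 3×Z, and 3×D: area 22 ≤ 24, yield 1·7 + 3·8 + 3·10 = 61.
Best is 61.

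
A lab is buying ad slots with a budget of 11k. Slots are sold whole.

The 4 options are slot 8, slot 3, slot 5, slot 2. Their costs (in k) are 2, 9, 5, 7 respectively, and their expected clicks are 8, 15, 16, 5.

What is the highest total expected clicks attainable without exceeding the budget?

This is a 0-1 knapsack instance.
Take slot 8 and slot 5: cost 2 + 5 = 7 ≤ 11, expected clicks 8 + 16 = 24.
No other feasible combination does better.

24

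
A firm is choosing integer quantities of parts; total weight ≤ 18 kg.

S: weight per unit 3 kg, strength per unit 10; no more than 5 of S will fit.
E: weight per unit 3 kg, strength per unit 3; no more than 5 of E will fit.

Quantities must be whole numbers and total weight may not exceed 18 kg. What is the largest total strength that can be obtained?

S has the best ratio (10/3); taking only S gives at most 5×10 = 50 (stopped by the supply cap of 5).
Mixing does better — 5×S and 1×E: weight 18 ≤ 18, strength 5·10 + 1·3 = 53.

53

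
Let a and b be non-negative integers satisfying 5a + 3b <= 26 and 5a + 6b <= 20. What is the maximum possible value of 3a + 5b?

Relaxing integrality, the LP optimum is 16.67 at (a,b) = (0, 3.33), which is not an integer point.
(a,b)=(0,3): 5·0+3·3=9≤26, 5·0+6·3=18≤20, objective 15.
(a,b)=(1,2): 5·1+3·2=11≤26, 5·1+6·2=17≤20, objective 13.
The best lattice point is (0,3), giving 15.

15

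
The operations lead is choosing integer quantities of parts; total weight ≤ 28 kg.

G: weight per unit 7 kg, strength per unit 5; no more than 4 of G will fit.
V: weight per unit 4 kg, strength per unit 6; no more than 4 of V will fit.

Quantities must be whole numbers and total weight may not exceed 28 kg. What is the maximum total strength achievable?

29

Take 1×G and 4×V: weight 23 ≤ 28, strength 1·5 + 4·6 = 29.
V has the best ratio (6/4) and is taken to its limit of 4; remaining capacity is filled optimally with the others.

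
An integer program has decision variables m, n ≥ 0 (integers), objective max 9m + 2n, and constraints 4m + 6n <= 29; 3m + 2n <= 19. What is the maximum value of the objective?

(m,n)=(6,0): 4·6+6·0=24≤29, 3·6+2·0=18≤19, objective 54.
(m,n)=(5,1): 4·5+6·1=26≤29, 3·5+2·1=17≤19, objective 47.
(m,n)=(5,0): 4·5+6·0=20≤29, 3·5+2·0=15≤19, objective 45.
No feasible integer point exceeds 54.

54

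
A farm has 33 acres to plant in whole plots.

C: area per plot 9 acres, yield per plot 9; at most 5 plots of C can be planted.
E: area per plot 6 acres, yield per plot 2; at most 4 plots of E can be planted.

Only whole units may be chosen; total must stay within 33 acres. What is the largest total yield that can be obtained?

29

C has the best ratio (9/9); taking only C gives at most 3×9 = 27 (stopped by the area limit).
Mixing does better — 3×C and 1×E: area 33 ≤ 33, yield 3·9 + 1·2 = 29.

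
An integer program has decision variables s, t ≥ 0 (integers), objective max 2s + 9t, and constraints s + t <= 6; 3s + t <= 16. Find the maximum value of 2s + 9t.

(s,t)=(0,6): 1·0+1·6=6≤6, 3·0+1·6=6≤16, objective 54.
(s,t)=(1,5): 1·1+1·5=6≤6, 3·1+1·5=8≤16, objective 47.
(s,t)=(0,5): 1·0+1·5=5≤6, 3·0+1·5=5≤16, objective 45.
No feasible integer point exceeds 54.

54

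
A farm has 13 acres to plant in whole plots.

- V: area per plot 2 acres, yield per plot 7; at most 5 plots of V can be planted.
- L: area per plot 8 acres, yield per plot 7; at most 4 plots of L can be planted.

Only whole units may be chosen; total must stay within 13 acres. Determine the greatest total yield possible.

35

5×V: area 10 ≤ 13, yield 5·7 = 35.
4×V: area 8 ≤ 13, yield 4·7 = 28.
Best is 35.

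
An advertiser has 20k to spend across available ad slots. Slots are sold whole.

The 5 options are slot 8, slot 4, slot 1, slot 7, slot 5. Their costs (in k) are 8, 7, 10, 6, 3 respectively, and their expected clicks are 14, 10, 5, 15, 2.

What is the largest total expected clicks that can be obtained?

This is an integer program with binary decision variables.
Take slot 8, slot 7, and slot 5: cost 8 + 6 + 3 = 17 ≤ 20, expected clicks 14 + 15 + 2 = 31.
No other feasible combination does better.

31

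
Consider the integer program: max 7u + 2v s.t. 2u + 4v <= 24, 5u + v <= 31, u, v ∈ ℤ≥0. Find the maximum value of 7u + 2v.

44

Relaxing integrality, the LP optimum is 45.33 at (u,v) = (5.56, 3.22), which is not an integer point.
(u,v)=(6,1): 2·6+4·1=16≤24, 5·6+1·1=31≤31, objective 44.
(u,v)=(6,0): 2·6+4·0=12≤24, 5·6+1·0=30≤31, objective 42.
(u,v)=(5,3): 2·5+4·3=22≤24, 5·5+1·3=28≤31, objective 41.
No feasible integer point exceeds 44.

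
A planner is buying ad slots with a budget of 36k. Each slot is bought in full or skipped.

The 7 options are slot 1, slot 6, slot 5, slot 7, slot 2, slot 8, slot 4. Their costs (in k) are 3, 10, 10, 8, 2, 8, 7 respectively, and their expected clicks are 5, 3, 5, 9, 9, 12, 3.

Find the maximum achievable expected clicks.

Allowing fractional choices, the relaxed optimum would be about 42.1, but ad slots are indivisible.
slot 1 + slot 7 + slot 2 + slot 8 + slot 4: cost 3 + 8 + 2 + 8 + 7 = 28 ≤ 36, expected clicks 5 + 9 + 9 + 12 + 3 = 38.
slot 1 + slot 5 + slot 7 + slot 2 + slot 8: cost 3 + 10 + 8 + 2 + 8 = 31 ≤ 36, expected clicks 5 + 5 + 9 + 9 + 12 = 40.
Best is slot 1, slot 5, slot 7, slot 2, and slot 8 with total expected clicks 40.

40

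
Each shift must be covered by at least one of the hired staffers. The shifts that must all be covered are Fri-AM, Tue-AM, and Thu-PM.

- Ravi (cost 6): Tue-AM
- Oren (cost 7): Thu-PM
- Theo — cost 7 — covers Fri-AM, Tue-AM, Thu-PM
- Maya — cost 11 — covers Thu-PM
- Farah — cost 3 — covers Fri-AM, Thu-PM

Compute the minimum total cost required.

This is an integer covering problem.
Theo alone covers Fri-AM, Tue-AM, Thu-PM — every shift.
Total cost: 7.

7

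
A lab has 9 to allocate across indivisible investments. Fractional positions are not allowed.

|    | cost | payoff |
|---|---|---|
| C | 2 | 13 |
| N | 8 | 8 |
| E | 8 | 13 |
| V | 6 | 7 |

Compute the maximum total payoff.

20

C: cost 2 ≤ 9, payoff 13.
E: cost 8 ≤ 9, payoff 13.
C + V: cost 2 + 6 = 8 ≤ 9, payoff 13 + 7 = 20.
Best is C and V with total payoff 20.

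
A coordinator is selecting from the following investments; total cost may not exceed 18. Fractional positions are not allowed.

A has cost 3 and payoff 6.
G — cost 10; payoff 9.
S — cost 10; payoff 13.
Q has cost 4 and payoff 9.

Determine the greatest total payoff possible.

This is an integer program with binary decision variables.
Take A, S, and Q: cost 3 + 10 + 4 = 17 ≤ 18, payoff 6 + 13 + 9 = 28.
No other feasible combination does better.

28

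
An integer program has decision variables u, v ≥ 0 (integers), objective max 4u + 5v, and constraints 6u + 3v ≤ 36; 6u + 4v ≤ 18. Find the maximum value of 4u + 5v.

20

Relaxing integrality, the LP optimum is 22.50 at (u,v) = (0, 4.5), which is not an integer point.
(u,v)=(0,4): 6·0+3·4=12≤36, 6·0+4·4=16≤18, objective 20.
(u,v)=(1,3): 6·1+3·3=15≤36, 6·1+4·3=18≤18, objective 19.
(u,v)=(0,3): 6·0+3·3=9≤36, 6·0+4·3=12≤18, objective 15.
Maximum is 20 at (u,v)=(0,4).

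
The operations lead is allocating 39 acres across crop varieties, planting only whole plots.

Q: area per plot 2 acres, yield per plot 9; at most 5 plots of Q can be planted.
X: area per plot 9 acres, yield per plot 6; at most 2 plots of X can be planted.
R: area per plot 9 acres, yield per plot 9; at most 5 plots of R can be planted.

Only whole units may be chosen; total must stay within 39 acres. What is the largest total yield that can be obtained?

72

5×Q, 1×X, and 2×R: area 37 ≤ 39, yield 5·9 + 1·6 + 2·9 = 69.
5×Q and 3×R: area 37 ≤ 39, yield 5·9 + 3·9 = 72.
Best is 72.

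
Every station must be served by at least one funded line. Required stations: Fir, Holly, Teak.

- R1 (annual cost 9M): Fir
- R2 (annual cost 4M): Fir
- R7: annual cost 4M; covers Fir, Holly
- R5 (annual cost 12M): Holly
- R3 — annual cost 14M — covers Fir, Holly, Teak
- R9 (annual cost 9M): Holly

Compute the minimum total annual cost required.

R3 alone covers Fir, Holly, Teak — every station.
Total annual cost: 14.

14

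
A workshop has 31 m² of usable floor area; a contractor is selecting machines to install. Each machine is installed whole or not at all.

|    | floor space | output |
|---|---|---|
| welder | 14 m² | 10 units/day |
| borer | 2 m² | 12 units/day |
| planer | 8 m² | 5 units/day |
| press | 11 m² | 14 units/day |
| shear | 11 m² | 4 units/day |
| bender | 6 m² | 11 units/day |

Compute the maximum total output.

42

Allowing fractional choices, the relaxed optimum would be about 45.6, but machines are indivisible.
borer + planer + press + bender: floor space 2 + 8 + 11 + 6 = 27 ≤ 31, output 12 + 5 + 14 + 11 = 42.
borer + press + shear + bender: floor space 2 + 11 + 11 + 6 = 30 ≤ 31, output 12 + 14 + 4 + 11 = 41.
welder + borer + planer + bender: floor space 14 + 2 + 8 + 6 = 30 ≤ 31, output 10 + 12 + 5 + 11 = 38.
Best is borer, planer, press, and bender with total output 42.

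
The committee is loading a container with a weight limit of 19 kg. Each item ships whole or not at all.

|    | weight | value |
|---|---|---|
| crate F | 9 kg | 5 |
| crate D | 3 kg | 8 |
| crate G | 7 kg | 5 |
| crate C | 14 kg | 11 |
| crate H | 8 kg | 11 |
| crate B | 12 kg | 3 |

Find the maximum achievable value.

24

Allowing fractional choices, the relaxed optimum would be about 25.3, but items are indivisible.
crate D + crate C: weight 3 + 14 = 17 ≤ 19, value 8 + 11 = 19.
crate D + crate H: weight 3 + 8 = 11 ≤ 19, value 8 + 11 = 19.
crate D + crate G + crate H: weight 3 + 7 + 8 = 18 ≤ 19, value 8 + 5 + 11 = 24.
Best is crate D, crate G, and crate H with total value 24.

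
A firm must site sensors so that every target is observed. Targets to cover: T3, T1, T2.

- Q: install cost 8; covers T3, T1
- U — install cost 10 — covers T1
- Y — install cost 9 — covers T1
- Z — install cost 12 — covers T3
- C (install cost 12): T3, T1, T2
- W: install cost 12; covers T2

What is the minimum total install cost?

C alone covers T3, T1, T2 — every target.
Total install cost: 12.

12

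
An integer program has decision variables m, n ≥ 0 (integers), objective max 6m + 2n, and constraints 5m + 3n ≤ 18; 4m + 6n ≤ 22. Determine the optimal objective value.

The continuous relaxation peaks at (3.6, 0) with value 21.60; rounding to a feasible lattice point costs some objective.
(m,n)=(3,1): 5·3+3·1=18≤18, 4·3+6·1=18≤22, objective 20.
(m,n)=(3,0): 5·3+3·0=15≤18, 4·3+6·0=12≤22, objective 18.
(m,n)=(2,2): 5·2+3·2=16≤18, 4·2+6·2=20≤22, objective 16.
Maximum is 20 at (m,n)=(3,1).

20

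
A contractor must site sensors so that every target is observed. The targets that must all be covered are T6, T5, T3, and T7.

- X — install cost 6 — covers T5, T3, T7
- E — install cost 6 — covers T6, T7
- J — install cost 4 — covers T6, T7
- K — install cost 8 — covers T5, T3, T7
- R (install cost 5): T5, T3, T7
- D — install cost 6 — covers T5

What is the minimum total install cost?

9

Choose J and R: together they cover T6, T5, T3, T7 — every target.
Total install cost: 4 + 5 = 9.
No cover costs less than 9.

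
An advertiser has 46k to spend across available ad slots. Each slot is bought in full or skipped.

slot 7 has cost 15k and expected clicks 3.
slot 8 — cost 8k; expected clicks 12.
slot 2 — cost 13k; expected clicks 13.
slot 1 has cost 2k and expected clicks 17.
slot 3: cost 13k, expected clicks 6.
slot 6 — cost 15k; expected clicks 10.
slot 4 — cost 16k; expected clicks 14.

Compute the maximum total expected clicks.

slot 8 + slot 2 + slot 1 + slot 4: cost 8 + 13 + 2 + 16 = 39 ≤ 46, expected clicks 12 + 13 + 17 + 14 = 56.
slot 2 + slot 1 + slot 6 + slot 4: cost 13 + 2 + 15 + 16 = 46 ≤ 46, expected clicks 13 + 17 + 10 + 14 = 54.
slot 8 + slot 1 + slot 6 + slot 4: cost 8 + 2 + 15 + 16 = 41 ≤ 46, expected clicks 12 + 17 + 10 + 14 = 53.
Best is slot 8, slot 2, slot 1, and slot 4 with total expected clicks 56.

56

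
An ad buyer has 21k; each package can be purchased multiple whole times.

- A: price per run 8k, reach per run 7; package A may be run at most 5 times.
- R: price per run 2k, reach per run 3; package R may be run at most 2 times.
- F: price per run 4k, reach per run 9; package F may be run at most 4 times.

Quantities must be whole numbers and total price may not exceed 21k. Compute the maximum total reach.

1×R and 4×F: price 18 ≤ 21, reach 1·3 + 4·9 = 39.
2×R and 4×F: price 20 ≤ 21, reach 2·3 + 4·9 = 42.
Best is 42.

42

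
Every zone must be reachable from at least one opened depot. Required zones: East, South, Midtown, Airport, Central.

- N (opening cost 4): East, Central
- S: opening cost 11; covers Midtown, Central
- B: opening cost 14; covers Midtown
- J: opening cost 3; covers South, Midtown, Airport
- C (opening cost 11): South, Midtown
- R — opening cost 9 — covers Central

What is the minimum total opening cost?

7

Choose N and J: together they cover East, South, Midtown, Airport, Central — every zone.
Total opening cost: 4 + 3 = 7.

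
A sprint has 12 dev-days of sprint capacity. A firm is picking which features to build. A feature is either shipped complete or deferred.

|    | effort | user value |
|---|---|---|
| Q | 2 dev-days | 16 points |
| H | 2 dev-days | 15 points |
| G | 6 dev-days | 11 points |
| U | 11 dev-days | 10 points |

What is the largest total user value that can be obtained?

Take Q, H, and G: effort 2 + 2 + 6 = 10 ≤ 12, user value 16 + 15 + 11 = 42.
No other feasible combination does better.

42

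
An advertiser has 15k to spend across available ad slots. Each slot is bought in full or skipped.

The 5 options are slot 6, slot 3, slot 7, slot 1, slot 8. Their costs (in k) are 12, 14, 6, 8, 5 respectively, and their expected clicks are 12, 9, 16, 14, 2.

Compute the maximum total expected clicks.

Allowing fractional choices, the relaxed optimum would be about 31.0, but ad slots are indivisible.
slot 7 + slot 1: cost 6 + 8 = 14 ≤ 15, expected clicks 16 + 14 = 30.
slot 7: cost 6 ≤ 15, expected clicks 16.
slot 7 + slot 8: cost 6 + 5 = 11 ≤ 15, expected clicks 16 + 2 = 18.
Best is slot 7 and slot 1 with total expected clicks 30.

30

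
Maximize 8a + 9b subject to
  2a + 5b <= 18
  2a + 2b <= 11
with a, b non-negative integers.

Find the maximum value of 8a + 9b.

Relaxing integrality, the LP optimum is 46.33 at (a,b) = (3.17, 2.33), which is not an integer point.
(a,b)=(3,2) is feasible, giving 42.
(a,b)=(4,1) is feasible, giving 41.
(a,b)=(2,2) is feasible, giving 34.
(a,b)=(3,1) is feasible, giving 33.
Maximum is 42 at (a,b)=(3,2).

42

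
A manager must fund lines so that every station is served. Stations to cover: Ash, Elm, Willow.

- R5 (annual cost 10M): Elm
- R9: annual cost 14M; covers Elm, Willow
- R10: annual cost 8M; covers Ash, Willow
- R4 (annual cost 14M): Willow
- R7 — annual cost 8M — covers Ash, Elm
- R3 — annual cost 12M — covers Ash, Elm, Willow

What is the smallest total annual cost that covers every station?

12

The greedy cost-per-new-station heuristic would pick R10 and R7 for 16, but a cheaper cover exists.
R3 alone covers Ash, Elm, Willow — every station.
Total annual cost: 12.
No cover costs less than 12.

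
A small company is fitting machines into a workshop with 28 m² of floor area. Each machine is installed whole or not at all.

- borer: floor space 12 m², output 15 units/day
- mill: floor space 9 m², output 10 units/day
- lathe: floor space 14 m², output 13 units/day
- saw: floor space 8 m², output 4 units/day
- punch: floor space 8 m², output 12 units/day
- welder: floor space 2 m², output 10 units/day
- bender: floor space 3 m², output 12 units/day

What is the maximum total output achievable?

49

Take borer, punch, welder, and bender: floor space 12 + 8 + 2 + 3 = 25 ≤ 28, output 15 + 12 + 10 + 12 = 49.
No other feasible combination does better.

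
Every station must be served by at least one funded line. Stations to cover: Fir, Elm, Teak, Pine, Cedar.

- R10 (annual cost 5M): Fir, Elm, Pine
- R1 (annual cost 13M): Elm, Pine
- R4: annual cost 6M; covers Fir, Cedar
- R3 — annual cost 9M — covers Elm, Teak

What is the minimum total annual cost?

Choose R10, R4, and R3: together they cover Fir, Elm, Teak, Pine, Cedar — every station.
Total annual cost: 5 + 6 + 9 = 20.
No cover costs less than 20.

20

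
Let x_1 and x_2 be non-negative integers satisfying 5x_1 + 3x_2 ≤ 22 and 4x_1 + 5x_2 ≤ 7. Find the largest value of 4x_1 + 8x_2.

8

Relaxing integrality, the LP optimum is 11.20 at (x_1,x_2) = (0, 1.4), which is not an integer point.
(x_1,x_2)=(0,1) is feasible, giving 8.
(x_1,x_2)=(1,0) is feasible, giving 4.
Maximum is 8 at (x_1,x_2)=(0,1).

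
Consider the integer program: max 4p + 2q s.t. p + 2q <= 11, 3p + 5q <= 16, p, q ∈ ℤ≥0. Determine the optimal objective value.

Relaxing integrality, the LP optimum is 21.33 at (p,q) = (5.33, 0), which is not an integer point.
(p,q)=(5,0): 1·5+2·0=5≤11, 3·5+5·0=15≤16, objective 20.
(p,q)=(4,0): 1·4+2·0=4≤11, 3·4+5·0=12≤16, objective 16.
The best lattice point is (5,0), giving 20.

20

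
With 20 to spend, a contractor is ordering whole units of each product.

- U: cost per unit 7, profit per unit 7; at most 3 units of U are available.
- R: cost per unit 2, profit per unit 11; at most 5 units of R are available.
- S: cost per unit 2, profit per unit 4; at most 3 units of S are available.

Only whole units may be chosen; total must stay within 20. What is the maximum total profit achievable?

1×U, 5×R, and 1×S: cost 19 ≤ 20, profit 1·7 + 5·11 + 1·4 = 66.
5×R and 3×S: cost 16 ≤ 20, profit 5·11 + 3·4 = 67.
Best is 67.

67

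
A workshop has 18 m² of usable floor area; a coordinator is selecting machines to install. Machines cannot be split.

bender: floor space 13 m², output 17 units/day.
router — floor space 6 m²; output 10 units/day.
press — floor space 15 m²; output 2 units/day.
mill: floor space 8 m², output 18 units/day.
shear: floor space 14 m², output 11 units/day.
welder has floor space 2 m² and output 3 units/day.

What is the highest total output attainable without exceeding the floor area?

router + mill + welder: floor space 6 + 8 + 2 = 16 ≤ 18, output 10 + 18 + 3 = 31.
router + mill: floor space 6 + 8 = 14 ≤ 18, output 10 + 18 = 28.
mill + welder: floor space 8 + 2 = 10 ≤ 18, output 18 + 3 = 21.
Best is router, mill, and welder with total output 31.

31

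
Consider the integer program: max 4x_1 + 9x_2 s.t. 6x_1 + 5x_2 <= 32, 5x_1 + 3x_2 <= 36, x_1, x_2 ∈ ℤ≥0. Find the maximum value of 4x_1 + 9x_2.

54

Relaxing integrality, the LP optimum is 57.60 at (x_1,x_2) = (0, 6.4), which is not an integer point.
(x_1,x_2)=(0,6): 6·0+5·6=30≤32, 5·0+3·6=18≤36, objective 54.
(x_1,x_2)=(1,5): 6·1+5·5=31≤32, 5·1+3·5=20≤36, objective 49.
(x_1,x_2)=(0,5): 6·0+5·5=25≤32, 5·0+3·5=15≤36, objective 45.
The best lattice point is (0,6), giving 54.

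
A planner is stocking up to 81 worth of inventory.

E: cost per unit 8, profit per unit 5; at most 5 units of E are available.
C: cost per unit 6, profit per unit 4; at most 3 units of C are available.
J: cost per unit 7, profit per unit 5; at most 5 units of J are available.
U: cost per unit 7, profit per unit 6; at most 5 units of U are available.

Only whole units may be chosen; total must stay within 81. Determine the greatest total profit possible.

This is a bounded integer knapsack.
U has the best ratio (6/7); taking only U gives at most 5×6 = 30 (stopped by the supply cap of 5).
Mixing does better — 3×C, 4×J, and 5×U: cost 81 ≤ 81, profit 3·4 + 4·5 + 5·6 = 62.

62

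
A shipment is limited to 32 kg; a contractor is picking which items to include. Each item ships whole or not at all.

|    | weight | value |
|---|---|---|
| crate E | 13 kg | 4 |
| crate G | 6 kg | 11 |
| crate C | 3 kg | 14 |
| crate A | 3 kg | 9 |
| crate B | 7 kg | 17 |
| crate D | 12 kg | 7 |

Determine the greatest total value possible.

Take crate G, crate C, crate A, crate B, and crate D: weight 6 + 3 + 3 + 7 + 12 = 31 ≤ 32, value 11 + 14 + 9 + 17 + 7 = 58.
No other feasible combination does better.

58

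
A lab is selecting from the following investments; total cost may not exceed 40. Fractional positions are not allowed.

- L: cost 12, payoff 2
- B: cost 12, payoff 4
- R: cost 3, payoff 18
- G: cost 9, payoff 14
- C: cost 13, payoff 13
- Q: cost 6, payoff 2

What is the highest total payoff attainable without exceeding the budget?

Take B, R, G, and C: cost 12 + 3 + 9 + 13 = 37 ≤ 40, payoff 4 + 18 + 14 + 13 = 49.
No other feasible combination does better.

49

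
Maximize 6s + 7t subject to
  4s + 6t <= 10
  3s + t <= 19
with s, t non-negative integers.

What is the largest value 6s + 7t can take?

Relaxing integrality, the LP optimum is 15.00 at (s,t) = (2.5, 0), which is not an integer point.
(s,t)=(1,1): 4·1+6·1=10≤10, 3·1+1·1=4≤19, objective 13.
(s,t)=(2,0): 4·2+6·0=8≤10, 3·2+1·0=6≤19, objective 12.
Maximum is 13 at (s,t)=(1,1).

13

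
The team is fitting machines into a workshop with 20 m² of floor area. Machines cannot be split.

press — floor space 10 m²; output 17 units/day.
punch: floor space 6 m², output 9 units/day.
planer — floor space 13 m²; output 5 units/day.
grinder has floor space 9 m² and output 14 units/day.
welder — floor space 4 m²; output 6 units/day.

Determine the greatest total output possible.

press + grinder: floor space 10 + 9 = 19 ≤ 20, output 17 + 14 = 31.
press + punch + welder: floor space 10 + 6 + 4 = 20 ≤ 20, output 17 + 9 + 6 = 32.
punch + grinder + welder: floor space 6 + 9 + 4 = 19 ≤ 20, output 9 + 14 + 6 = 29.
Best is press, punch, and welder with total output 32.

32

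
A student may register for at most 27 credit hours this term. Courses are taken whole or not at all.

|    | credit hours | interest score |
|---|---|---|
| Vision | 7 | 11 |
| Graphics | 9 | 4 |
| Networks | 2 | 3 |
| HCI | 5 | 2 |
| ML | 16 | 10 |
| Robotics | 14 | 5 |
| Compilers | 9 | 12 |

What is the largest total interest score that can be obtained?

30

Allowing fractional choices, the relaxed optimum would be about 31.6, but courses are indivisible.
Vision + Graphics + Networks + Compilers: credit hours 7 + 9 + 2 + 9 = 27 ≤ 27, interest score 11 + 4 + 3 + 12 = 30.
Vision + Networks + HCI + Compilers: credit hours 7 + 2 + 5 + 9 = 23 ≤ 27, interest score 11 + 3 + 2 + 12 = 28.
Vision + Graphics + Compilers: credit hours 7 + 9 + 9 = 25 ≤ 27, interest score 11 + 4 + 12 = 27.
Best is Vision, Graphics, Networks, and Compilers with total interest score 30.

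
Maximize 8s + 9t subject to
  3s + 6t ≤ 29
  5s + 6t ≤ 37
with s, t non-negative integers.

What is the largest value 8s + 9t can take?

(s,t)=(5,2): 3·5+6·2=27≤29, 5·5+6·2=37≤37, objective 58.
(s,t)=(6,1): 3·6+6·1=24≤29, 5·6+6·1=36≤37, objective 57.
Maximum is 58 at (s,t)=(5,2).

58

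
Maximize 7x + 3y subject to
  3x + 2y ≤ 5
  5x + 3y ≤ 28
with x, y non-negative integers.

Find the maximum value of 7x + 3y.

Relaxing integrality, the LP optimum is 11.67 at (x,y) = (1.67, 0), which is not an integer point.
(x,y)=(1,1): 3·1+2·1=5≤5, 5·1+3·1=8≤28, objective 10.
(x,y)=(1,0): 3·1+2·0=3≤5, 5·1+3·0=5≤28, objective 7.
(x,y)=(0,2): 3·0+2·2=4≤5, 5·0+3·2=6≤28, objective 6.
The best lattice point is (1,1), giving 10.

10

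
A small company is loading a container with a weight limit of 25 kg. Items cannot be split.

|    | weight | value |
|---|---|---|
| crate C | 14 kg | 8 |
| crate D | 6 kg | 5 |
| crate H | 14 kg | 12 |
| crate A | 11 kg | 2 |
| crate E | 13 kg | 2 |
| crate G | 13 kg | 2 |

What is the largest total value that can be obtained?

17

Treat it as a binary knapsack problem.
Allowing fractional choices, the relaxed optimum would be about 19.9, but items are indivisible.
crate D + crate H: weight 6 + 14 = 20 ≤ 25, value 5 + 12 = 17.
crate C + crate D: weight 14 + 6 = 20 ≤ 25, value 8 + 5 = 13.
crate H + crate A: weight 14 + 11 = 25 ≤ 25, value 12 + 2 = 14.
Best is crate D and crate H with total value 17.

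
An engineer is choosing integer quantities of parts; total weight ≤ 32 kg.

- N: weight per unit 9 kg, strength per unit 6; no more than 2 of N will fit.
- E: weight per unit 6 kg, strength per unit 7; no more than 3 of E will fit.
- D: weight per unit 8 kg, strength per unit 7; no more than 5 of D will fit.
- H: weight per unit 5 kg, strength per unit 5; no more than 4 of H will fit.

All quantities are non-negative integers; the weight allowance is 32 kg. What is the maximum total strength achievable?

34

Take 2×E and 4×H: weight 32 ≤ 32, strength 2·7 + 4·5 = 34.
No other integer combination yields more.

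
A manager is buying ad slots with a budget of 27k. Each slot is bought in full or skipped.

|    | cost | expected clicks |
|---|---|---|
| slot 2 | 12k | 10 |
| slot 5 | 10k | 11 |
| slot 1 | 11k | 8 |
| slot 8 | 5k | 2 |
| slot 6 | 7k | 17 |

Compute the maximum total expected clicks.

30

Treat it as a binary knapsack problem.
slot 5 + slot 6: cost 10 + 7 = 17 ≤ 27, expected clicks 11 + 17 = 28.
slot 2 + slot 8 + slot 6: cost 12 + 5 + 7 = 24 ≤ 27, expected clicks 10 + 2 + 17 = 29.
slot 5 + slot 8 + slot 6: cost 10 + 5 + 7 = 22 ≤ 27, expected clicks 11 + 2 + 17 = 30.
Best is slot 5, slot 8, and slot 6 with total expected clicks 30.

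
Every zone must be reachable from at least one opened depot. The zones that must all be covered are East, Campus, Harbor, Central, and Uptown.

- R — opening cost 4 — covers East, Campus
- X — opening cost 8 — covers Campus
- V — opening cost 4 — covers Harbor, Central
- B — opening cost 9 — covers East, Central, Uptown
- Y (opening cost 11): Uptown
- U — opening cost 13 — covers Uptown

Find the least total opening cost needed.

This is an integer covering problem.
Choose R, V, and B: together they cover East, Campus, Harbor, Central, Uptown — every zone.
Total opening cost: 4 + 4 + 9 = 17.
No cover costs less than 17.

17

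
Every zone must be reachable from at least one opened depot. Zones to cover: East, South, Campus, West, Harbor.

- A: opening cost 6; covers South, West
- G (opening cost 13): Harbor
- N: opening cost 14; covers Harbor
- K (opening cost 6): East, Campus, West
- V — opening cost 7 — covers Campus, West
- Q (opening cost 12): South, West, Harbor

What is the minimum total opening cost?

18

The greedy cost-per-new-zone heuristic would pick K, A, and Q for 24, but a cheaper cover exists.
Choose K and Q: together they cover East, South, Campus, West, Harbor — every zone.
Total opening cost: 6 + 12 = 18.
No cover costs less than 18.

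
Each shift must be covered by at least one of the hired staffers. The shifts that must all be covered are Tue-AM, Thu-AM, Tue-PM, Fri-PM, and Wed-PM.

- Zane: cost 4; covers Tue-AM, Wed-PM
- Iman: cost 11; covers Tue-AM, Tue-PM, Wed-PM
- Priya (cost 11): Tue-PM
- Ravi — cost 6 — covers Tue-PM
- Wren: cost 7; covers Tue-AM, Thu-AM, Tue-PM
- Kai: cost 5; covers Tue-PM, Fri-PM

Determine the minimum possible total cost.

This is an integer covering problem.
Choose Zane, Wren, and Kai: together they cover Tue-AM, Thu-AM, Tue-PM, Fri-PM, Wed-PM — every shift.
Total cost: 4 + 7 + 5 = 16.
No cover costs less than 16.

16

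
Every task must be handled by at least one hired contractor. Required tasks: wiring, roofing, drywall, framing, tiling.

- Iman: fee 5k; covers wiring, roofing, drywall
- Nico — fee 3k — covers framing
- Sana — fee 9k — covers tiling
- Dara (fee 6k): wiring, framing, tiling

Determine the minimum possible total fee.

11

Choose Iman and Dara: together they cover wiring, roofing, drywall, framing, tiling — every task.
Total fee: 5 + 6 = 11.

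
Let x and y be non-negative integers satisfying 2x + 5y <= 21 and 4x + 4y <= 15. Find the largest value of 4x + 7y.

21

Relaxing integrality, the LP optimum is 26.25 at (x,y) = (0, 3.75), which is not an integer point.
(x,y)=(0,3): 2·0+5·3=15≤21, 4·0+4·3=12≤15, objective 21.
(x,y)=(1,2): 2·1+5·2=12≤21, 4·1+4·2=12≤15, objective 18.
(x,y)=(0,2): 2·0+5·2=10≤21, 4·0+4·2=8≤15, objective 14.
No feasible integer point exceeds 21.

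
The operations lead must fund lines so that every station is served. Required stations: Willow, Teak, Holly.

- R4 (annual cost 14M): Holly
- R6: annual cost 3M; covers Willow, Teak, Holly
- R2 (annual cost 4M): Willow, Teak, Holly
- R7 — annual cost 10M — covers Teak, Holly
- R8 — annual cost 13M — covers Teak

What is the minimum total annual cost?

3

R6 alone covers Willow, Teak, Holly — every station.
Total annual cost: 3.
No cover costs less than 3.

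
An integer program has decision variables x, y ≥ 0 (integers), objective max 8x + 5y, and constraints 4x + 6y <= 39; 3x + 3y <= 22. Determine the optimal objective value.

Relaxing integrality, the LP optimum is 58.67 at (x,y) = (7.33, 0), which is not an integer point.
(x,y)=(7,0): 4·7+6·0=28≤39, 3·7+3·0=21≤22, objective 56.
(x,y)=(6,1): 4·6+6·1=30≤39, 3·6+3·1=21≤22, objective 53.
(x,y)=(6,0): 4·6+6·0=24≤39, 3·6+3·0=18≤22, objective 48.
The best lattice point is (7,0), giving 56.

56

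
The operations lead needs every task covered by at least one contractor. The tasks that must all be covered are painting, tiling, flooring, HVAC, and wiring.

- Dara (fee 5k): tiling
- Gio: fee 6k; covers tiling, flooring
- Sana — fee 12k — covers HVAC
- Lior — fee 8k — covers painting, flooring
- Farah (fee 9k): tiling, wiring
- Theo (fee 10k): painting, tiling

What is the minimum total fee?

29

The greedy cost-per-new-task heuristic would pick Gio, Lior, Farah, and Sana for 35, but a cheaper cover exists.
Choose Sana, Lior, and Farah: together they cover painting, tiling, flooring, HVAC, wiring — every task.
Total fee: 12 + 8 + 9 = 29.
No cover costs less than 29.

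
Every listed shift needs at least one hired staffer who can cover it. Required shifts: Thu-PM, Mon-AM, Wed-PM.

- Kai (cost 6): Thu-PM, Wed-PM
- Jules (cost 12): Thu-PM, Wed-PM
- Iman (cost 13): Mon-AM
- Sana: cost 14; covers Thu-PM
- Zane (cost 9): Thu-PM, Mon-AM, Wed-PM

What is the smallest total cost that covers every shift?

The greedy cost-per-new-shift heuristic would pick Kai and Zane for 15, but a cheaper cover exists.
Zane alone covers Thu-PM, Mon-AM, Wed-PM — every shift.
Total cost: 9.
No cover costs less than 9.

9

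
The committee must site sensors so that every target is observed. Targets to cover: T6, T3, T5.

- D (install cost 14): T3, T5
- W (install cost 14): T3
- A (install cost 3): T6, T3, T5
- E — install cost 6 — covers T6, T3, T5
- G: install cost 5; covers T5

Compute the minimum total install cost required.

3

A alone covers T6, T3, T5 — every target.
Total install cost: 3.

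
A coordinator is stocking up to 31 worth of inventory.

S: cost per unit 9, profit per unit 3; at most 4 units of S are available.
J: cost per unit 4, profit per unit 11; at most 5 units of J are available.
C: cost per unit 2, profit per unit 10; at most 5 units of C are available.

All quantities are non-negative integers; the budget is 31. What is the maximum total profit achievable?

105

This is a bounded integer knapsack.
5×J and 4×C: cost 28 ≤ 31, profit 5·11 + 4·10 = 95.
5×J and 5×C: cost 30 ≤ 31, profit 5·11 + 5·10 = 105.
Best is 105.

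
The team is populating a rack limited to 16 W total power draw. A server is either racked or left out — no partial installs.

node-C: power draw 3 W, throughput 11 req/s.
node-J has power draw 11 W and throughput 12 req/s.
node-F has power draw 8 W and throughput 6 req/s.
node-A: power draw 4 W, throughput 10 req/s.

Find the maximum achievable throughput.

27

This is an integer program with binary decision variables.
node-J + node-A: power draw 11 + 4 = 15 ≤ 16, throughput 12 + 10 = 22.
node-C + node-F + node-A: power draw 3 + 8 + 4 = 15 ≤ 16, throughput 11 + 6 + 10 = 27.
node-C + node-J: power draw 3 + 11 = 14 ≤ 16, throughput 11 + 12 = 23.
Best is node-C, node-F, and node-A with total throughput 27.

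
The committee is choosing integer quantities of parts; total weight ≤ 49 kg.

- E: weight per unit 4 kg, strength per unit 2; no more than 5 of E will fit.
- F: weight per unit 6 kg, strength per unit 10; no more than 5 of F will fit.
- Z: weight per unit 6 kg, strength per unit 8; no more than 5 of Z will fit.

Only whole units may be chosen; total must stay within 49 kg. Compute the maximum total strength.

74

This is a bounded integer knapsack.
5×F and 3×Z: weight 48 ≤ 49, strength 5·10 + 3·8 = 74.
4×F and 4×Z: weight 48 ≤ 49, strength 4·10 + 4·8 = 72.
Best is 74.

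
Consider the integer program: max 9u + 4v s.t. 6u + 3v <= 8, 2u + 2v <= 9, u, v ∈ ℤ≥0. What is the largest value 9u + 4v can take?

Relaxing integrality, the LP optimum is 12.00 at (u,v) = (1.33, 0), which is not an integer point.
(u,v)=(1,0): 6·1+3·0=6≤8, 2·1+2·0=2≤9, objective 9.
(u,v)=(0,1): 6·0+3·1=3≤8, 2·0+2·1=2≤9, objective 4.
The best lattice point is (1,0), giving 9.

9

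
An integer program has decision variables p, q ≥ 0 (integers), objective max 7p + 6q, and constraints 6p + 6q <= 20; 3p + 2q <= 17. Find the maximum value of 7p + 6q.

Relaxing integrality, the LP optimum is 23.33 at (p,q) = (3.33, 0), which is not an integer point.
(p,q)=(3,0): 6·3+6·0=18≤20, 3·3+2·0=9≤17, objective 21.
(p,q)=(2,1): 6·2+6·1=18≤20, 3·2+2·1=8≤17, objective 20.
(p,q)=(2,0): 6·2+6·0=12≤20, 3·2+2·0=6≤17, objective 14.
Maximum is 21 at (p,q)=(3,0).

21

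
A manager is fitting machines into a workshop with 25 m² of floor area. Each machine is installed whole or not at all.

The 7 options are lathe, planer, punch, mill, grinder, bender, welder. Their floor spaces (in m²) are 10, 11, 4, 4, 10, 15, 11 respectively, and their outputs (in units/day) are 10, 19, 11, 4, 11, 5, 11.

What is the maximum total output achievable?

Take planer, punch, and grinder: floor space 11 + 4 + 10 = 25 ≤ 25, output 19 + 11 + 11 = 41.
No other feasible combination does better.

41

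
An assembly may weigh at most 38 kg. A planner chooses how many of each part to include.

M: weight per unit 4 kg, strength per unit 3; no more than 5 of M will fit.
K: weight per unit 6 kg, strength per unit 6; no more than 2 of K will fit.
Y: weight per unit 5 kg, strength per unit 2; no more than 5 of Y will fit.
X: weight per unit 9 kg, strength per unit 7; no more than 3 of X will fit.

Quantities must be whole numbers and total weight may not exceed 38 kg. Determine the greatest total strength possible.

32

K has the best ratio (6/6); taking only K gives at most 2×6 = 12 (stopped by the supply cap of 2).
Mixing does better — 2×M, 2×K, and 2×X: weight 38 ≤ 38, strength 2·3 + 2·6 + 2·7 = 32.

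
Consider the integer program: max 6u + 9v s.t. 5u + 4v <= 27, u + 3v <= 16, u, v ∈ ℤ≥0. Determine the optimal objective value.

51

(u,v)=(1,5): 5·1+4·5=25≤27, 1·1+3·5=16≤16, objective 51.
(u,v)=(2,4): 5·2+4·4=26≤27, 1·2+3·4=14≤16, objective 48.
(u,v)=(0,5): 5·0+4·5=20≤27, 1·0+3·5=15≤16, objective 45.
The best lattice point is (1,5), giving 51.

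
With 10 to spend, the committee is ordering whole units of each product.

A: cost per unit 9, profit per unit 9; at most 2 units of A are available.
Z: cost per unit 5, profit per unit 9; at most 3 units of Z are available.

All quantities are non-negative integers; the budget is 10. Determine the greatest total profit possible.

18

Take 2×Z: cost 10 ≤ 10, profit 2·9 = 18.
No other integer combination yields more.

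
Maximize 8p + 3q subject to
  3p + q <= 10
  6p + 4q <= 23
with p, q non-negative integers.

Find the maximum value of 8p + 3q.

The continuous relaxation peaks at (2.83, 1.5) with value 27.17; rounding to a feasible lattice point costs some objective.
(p,q)=(3,1): 3·3+1·1=10≤10, 6·3+4·1=22≤23, objective 27.
(p,q)=(3,0): 3·3+1·0=9≤10, 6·3+4·0=18≤23, objective 24.
Maximum is 27 at (p,q)=(3,1).

27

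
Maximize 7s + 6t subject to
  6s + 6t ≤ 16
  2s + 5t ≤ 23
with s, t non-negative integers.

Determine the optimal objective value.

The continuous relaxation peaks at (2.67, 0) with value 18.67; rounding to a feasible lattice point costs some objective.
(s,t)=(2,0): 6·2+6·0=12≤16, 2·2+5·0=4≤23, objective 14.
(s,t)=(1,1): 6·1+6·1=12≤16, 2·1+5·1=7≤23, objective 13.
(s,t)=(1,0): 6·1+6·0=6≤16, 2·1+5·0=2≤23, objective 7.
No feasible integer point exceeds 14.

14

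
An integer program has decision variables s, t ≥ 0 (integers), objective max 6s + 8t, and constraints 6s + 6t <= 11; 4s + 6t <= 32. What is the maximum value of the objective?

(s,t)=(0,1): 6·0+6·1=6≤11, 4·0+6·1=6≤32, objective 8.
(s,t)=(1,0): 6·1+6·0=6≤11, 4·1+6·0=4≤32, objective 6.
Maximum is 8 at (s,t)=(0,1).

8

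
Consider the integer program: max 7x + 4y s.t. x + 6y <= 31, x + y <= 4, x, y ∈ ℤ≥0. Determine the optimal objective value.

28

(x,y)=(4,0): 1·4+6·0=4≤31, 1·4+1·0=4≤4, objective 28.
(x,y)=(3,1): 1·3+6·1=9≤31, 1·3+1·1=4≤4, objective 25.
No feasible integer point exceeds 28.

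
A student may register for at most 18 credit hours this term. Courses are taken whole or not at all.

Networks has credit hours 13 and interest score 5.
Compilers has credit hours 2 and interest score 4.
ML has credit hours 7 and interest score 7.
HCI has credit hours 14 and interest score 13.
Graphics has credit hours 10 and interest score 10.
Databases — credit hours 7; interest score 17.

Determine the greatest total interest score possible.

28

Allowing fractional choices, the relaxed optimum would be about 30.0, but courses are indivisible.
Compilers + ML + Databases: credit hours 2 + 7 + 7 = 16 ≤ 18, interest score 4 + 7 + 17 = 28.
Graphics + Databases: credit hours 10 + 7 = 17 ≤ 18, interest score 10 + 17 = 27.
ML + Databases: credit hours 7 + 7 = 14 ≤ 18, interest score 7 + 17 = 24.
Best is Compilers, ML, and Databases with total interest score 28.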